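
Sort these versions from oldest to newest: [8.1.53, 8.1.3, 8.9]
[8.1.3, 8.1.53, 8.9]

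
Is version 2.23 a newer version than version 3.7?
No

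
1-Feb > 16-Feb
False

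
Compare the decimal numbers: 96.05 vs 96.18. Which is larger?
96.18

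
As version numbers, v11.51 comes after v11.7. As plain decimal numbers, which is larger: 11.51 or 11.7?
11.7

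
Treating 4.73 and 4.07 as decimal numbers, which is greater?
4.73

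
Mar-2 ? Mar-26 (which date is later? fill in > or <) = <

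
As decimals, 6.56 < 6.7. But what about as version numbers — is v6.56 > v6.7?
True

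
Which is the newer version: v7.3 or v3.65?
v7.3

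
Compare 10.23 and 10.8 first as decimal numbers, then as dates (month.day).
As decimals: 10.23 < 10.8. As dates: 10/23 is later than 10/8 (day 23 > day 8).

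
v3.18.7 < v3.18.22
True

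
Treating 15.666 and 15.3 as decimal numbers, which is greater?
15.666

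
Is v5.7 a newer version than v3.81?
Yes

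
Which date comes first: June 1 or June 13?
June 1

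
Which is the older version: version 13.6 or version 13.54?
version 13.6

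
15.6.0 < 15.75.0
True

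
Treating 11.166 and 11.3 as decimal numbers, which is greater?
11.3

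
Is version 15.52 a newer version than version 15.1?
Yes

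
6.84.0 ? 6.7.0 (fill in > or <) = >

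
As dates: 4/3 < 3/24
False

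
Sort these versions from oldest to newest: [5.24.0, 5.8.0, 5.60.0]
[5.8.0, 5.24.0, 5.60.0]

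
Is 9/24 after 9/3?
Yes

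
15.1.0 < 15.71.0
True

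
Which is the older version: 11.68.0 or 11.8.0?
11.8.0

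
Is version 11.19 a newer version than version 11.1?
Yes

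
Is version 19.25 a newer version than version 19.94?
No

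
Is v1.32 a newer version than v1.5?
Yes. Version numbers are compared segment by segment as integers, not as decimals: minor version 32 > 5, so v1.32 > v1.5 (even though the decimal 1.32 < 1.5).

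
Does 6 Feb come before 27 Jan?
No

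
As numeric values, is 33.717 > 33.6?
True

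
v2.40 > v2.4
True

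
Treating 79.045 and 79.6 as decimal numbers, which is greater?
79.6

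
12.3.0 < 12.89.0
True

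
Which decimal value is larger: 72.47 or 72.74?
72.74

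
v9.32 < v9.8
False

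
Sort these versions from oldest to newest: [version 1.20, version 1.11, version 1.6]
[version 1.6, version 1.11, version 1.20]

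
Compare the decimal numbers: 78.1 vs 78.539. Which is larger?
78.539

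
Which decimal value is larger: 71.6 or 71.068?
71.6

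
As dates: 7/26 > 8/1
False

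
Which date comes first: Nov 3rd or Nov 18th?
Nov 3rd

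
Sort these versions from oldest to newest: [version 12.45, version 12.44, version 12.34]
[version 12.34, version 12.44, version 12.45]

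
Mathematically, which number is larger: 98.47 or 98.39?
98.47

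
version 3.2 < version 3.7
True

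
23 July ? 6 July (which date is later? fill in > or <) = >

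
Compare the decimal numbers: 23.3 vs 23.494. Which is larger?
23.494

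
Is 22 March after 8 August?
No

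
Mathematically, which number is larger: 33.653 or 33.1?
33.653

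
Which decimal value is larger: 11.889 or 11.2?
11.889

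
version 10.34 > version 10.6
True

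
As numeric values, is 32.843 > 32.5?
True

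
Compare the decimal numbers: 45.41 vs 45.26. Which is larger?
45.41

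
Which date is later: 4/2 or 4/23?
4/23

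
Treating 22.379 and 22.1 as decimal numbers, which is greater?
22.379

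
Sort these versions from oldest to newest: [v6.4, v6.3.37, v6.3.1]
[v6.3.1, v6.3.37, v6.4]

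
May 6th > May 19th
False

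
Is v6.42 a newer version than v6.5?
Yes. Version numbers are compared segment by segment as integers, not as decimals: minor version 42 > 5, so v6.42 > v6.5 (even though the decimal 6.42 < 6.5).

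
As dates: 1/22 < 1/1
False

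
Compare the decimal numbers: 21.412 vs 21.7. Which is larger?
21.7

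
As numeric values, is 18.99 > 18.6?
True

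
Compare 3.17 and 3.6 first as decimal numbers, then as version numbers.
As decimals: 3.17 < 3.6. As versions: v3.17 > v3.6 (minor version 17 > 6).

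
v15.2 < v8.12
False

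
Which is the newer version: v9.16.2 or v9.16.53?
v9.16.53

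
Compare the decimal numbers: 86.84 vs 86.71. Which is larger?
86.84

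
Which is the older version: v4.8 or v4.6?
v4.6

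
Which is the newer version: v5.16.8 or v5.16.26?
v5.16.26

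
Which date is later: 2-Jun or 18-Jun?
18-Jun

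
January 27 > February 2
False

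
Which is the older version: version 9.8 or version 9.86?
version 9.8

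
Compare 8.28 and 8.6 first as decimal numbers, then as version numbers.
As decimals: 8.28 < 8.6. As versions: v8.28 > v8.6 (minor version 28 > 6).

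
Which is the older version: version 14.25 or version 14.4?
version 14.4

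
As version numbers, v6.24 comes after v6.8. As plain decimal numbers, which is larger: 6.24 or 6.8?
6.8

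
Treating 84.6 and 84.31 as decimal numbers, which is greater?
84.6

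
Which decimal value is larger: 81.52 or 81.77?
81.77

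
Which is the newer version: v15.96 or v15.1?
v15.96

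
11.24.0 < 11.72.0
True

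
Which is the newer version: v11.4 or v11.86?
v11.86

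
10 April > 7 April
True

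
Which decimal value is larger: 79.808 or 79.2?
79.808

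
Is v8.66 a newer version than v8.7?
Yes. Version numbers are compared segment by segment as integers, not as decimals: minor version 66 > 7, so v8.66 > v8.7 (even though the decimal 8.66 < 8.7).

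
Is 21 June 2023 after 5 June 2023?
Yes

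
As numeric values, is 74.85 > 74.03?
True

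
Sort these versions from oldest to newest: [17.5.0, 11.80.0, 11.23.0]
[11.23.0, 11.80.0, 17.5.0]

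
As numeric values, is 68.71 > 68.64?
True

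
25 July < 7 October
True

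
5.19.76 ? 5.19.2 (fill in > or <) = >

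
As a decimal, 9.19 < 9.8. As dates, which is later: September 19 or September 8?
September 19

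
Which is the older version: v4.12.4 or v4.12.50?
v4.12.4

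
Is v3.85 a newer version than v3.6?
Yes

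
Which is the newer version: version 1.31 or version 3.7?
version 3.7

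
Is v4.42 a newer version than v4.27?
Yes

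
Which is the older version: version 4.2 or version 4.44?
version 4.2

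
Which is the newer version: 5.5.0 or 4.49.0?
5.5.0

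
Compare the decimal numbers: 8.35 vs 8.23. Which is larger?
8.35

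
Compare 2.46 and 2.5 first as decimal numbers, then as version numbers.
As decimals: 2.46 < 2.5. As versions: v2.46 > v2.5 (minor version 46 > 5).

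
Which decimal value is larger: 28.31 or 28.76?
28.76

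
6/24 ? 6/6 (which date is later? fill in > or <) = >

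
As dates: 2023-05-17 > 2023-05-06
True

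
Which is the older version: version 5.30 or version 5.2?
version 5.2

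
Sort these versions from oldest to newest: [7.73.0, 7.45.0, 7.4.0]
[7.4.0, 7.45.0, 7.73.0]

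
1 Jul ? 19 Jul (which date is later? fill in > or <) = <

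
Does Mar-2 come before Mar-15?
Yes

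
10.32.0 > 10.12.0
True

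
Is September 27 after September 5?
Yes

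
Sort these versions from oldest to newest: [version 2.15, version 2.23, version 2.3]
[version 2.3, version 2.15, version 2.23]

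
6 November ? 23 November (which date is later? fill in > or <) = <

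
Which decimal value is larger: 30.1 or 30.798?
30.798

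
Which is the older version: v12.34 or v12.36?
v12.34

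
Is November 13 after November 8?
Yes. Day 13 comes after day 8 in November — this is a date comparison, not a decimal one (the decimal 11.13 would be smaller than 11.8).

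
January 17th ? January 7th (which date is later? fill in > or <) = >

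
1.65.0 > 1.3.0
True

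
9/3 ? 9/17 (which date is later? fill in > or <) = <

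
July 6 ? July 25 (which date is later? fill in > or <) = <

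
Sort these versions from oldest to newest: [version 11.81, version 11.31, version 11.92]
[version 11.31, version 11.81, version 11.92]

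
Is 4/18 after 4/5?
Yes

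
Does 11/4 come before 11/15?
Yes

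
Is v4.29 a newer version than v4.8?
Yes. Version numbers are compared segment by segment as integers, not as decimals: minor version 29 > 8, so v4.29 > v4.8 (even though the decimal 4.29 < 4.8).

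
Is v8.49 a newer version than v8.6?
Yes. Version numbers are compared segment by segment as integers, not as decimals: minor version 49 > 6, so v8.49 > v8.6 (even though the decimal 8.49 < 8.6).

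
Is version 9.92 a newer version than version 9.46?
Yes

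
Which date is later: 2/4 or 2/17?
2/17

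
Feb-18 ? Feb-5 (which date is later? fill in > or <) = >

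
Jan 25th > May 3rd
False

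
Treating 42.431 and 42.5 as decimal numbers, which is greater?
42.5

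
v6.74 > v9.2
False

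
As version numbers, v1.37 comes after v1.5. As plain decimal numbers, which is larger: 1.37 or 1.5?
1.5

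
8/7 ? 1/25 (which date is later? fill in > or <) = >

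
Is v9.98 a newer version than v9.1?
Yes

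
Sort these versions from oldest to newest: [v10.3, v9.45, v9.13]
[v9.13, v9.45, v10.3]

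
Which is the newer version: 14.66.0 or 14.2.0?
14.66.0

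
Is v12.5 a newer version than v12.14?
No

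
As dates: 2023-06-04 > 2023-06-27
False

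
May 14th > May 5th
True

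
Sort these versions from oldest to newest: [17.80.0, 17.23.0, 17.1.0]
[17.1.0, 17.23.0, 17.80.0]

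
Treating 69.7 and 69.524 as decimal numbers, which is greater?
69.7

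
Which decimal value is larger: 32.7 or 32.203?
32.7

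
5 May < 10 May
True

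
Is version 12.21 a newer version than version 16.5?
No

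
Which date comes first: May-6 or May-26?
May-6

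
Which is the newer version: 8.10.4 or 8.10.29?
8.10.29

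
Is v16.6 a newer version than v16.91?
No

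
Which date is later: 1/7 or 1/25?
1/25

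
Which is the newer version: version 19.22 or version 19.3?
version 19.22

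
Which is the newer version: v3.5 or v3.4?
v3.5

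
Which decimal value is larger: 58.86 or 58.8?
58.86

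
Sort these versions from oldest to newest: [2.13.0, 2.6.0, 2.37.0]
[2.6.0, 2.13.0, 2.37.0]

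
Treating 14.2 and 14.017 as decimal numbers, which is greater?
14.2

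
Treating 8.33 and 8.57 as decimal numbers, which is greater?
8.57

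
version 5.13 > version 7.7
False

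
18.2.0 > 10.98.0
True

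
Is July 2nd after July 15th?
No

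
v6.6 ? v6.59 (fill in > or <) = <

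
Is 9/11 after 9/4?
Yes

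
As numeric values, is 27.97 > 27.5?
True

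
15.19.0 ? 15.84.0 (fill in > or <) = <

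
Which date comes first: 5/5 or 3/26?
3/26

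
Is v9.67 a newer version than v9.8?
Yes. Version numbers are compared segment by segment as integers, not as decimals: minor version 67 > 8, so v9.67 > v9.8 (even though the decimal 9.67 < 9.8).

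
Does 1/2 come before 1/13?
Yes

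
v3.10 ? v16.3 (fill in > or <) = <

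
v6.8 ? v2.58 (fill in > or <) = >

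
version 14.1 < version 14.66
True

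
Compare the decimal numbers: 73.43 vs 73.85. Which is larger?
73.85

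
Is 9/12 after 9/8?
Yes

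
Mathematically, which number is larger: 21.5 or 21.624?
21.624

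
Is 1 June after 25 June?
No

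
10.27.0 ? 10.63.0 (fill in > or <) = <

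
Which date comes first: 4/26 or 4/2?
4/2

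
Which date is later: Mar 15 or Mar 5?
Mar 15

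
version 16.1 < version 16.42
True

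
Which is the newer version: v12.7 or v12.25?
v12.25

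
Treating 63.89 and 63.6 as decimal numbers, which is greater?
63.89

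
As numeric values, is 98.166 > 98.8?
False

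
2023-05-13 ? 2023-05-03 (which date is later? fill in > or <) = >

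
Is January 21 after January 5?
Yes. Day 21 comes after day 5 in January — this is a date comparison, not a decimal one (the decimal 1.21 would be smaller than 1.5).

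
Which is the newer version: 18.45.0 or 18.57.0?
18.57.0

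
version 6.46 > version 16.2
False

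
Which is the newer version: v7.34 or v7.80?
v7.80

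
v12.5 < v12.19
True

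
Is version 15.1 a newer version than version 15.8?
No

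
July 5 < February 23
False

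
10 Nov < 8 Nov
False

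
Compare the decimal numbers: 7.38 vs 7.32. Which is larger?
7.38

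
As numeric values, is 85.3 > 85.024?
True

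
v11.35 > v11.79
False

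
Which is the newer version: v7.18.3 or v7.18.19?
v7.18.19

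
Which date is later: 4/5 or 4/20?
4/20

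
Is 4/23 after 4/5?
Yes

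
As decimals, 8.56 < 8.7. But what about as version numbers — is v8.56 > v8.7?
True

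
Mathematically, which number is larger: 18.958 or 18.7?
18.958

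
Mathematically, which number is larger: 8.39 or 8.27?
8.39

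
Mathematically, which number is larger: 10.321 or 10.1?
10.321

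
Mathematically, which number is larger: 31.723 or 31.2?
31.723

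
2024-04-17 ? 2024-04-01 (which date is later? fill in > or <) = >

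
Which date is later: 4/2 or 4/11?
4/11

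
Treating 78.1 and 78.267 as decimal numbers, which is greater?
78.267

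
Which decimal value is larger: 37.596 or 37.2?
37.596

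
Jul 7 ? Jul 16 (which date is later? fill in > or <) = <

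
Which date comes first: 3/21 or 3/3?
3/3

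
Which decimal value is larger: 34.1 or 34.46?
34.46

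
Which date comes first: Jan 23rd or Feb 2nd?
Jan 23rd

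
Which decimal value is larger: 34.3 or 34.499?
34.499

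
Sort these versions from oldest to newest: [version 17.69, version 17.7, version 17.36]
[version 17.7, version 17.36, version 17.69]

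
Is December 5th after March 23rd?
Yes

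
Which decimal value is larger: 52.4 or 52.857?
52.857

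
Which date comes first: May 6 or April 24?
April 24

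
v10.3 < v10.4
True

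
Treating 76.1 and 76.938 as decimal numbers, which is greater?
76.938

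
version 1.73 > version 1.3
True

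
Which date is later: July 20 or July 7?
July 20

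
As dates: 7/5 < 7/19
True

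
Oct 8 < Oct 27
True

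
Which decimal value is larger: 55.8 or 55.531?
55.8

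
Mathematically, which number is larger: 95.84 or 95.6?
95.84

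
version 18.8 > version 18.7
True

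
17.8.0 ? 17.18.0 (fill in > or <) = <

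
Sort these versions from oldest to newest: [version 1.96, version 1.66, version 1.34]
[version 1.34, version 1.66, version 1.96]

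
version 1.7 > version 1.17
False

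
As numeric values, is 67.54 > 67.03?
True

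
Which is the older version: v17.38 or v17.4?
v17.4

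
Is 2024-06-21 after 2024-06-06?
Yes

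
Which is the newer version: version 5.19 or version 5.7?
version 5.19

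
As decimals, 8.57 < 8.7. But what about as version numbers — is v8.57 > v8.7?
True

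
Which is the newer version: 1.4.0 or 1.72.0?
1.72.0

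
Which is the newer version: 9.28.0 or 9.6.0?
9.28.0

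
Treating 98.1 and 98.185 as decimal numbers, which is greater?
98.185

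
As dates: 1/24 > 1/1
True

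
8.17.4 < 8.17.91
True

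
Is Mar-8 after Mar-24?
No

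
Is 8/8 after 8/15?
No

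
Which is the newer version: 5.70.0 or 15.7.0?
15.7.0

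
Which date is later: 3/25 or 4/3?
4/3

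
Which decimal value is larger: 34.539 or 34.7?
34.7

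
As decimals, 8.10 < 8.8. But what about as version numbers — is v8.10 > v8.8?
True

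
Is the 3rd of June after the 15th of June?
No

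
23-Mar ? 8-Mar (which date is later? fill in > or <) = >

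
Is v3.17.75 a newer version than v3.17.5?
Yes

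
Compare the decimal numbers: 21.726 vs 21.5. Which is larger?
21.726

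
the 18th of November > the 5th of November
True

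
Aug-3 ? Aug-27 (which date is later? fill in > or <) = <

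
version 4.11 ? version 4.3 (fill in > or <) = >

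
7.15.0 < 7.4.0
False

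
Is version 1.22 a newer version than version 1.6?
Yes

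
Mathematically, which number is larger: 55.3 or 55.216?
55.3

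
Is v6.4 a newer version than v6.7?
No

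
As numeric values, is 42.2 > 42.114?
True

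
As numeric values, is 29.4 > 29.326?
True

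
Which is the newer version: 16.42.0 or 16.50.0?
16.50.0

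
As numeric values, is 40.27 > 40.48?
False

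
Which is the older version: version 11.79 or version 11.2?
version 11.2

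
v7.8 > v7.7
True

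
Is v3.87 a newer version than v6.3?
No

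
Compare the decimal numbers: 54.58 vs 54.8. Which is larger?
54.8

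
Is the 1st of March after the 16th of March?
No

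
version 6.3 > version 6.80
False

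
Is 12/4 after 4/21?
Yes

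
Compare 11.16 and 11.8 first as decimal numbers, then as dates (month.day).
As decimals: 11.16 < 11.8. As dates: 11/16 is later than 11/8 (day 16 > day 8).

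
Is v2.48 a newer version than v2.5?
Yes. Version numbers are compared segment by segment as integers, not as decimals: minor version 48 > 5, so v2.48 > v2.5 (even though the decimal 2.48 < 2.5).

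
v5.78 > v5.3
True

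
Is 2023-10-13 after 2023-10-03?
Yes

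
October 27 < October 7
False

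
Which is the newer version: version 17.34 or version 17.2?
version 17.34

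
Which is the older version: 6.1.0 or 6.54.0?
6.1.0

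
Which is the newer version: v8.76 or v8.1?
v8.76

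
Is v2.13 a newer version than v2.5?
Yes. Version numbers are compared segment by segment as integers, not as decimals: minor version 13 > 5, so v2.13 > v2.5 (even though the decimal 2.13 < 2.5).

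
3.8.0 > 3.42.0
False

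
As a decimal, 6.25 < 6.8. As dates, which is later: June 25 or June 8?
June 25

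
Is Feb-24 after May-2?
No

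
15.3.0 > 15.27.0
False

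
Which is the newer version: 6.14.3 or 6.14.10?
6.14.10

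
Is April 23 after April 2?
Yes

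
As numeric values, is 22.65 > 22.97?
False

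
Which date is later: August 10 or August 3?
August 10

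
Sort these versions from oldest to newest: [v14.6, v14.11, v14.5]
[v14.5, v14.6, v14.11]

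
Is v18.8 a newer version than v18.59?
No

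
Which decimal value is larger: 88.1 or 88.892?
88.892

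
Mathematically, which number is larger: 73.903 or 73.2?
73.903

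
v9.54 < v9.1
False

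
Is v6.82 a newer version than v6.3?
Yes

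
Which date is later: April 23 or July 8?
July 8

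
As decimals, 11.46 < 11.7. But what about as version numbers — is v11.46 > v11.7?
True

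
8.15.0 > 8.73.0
False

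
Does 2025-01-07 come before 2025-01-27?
Yes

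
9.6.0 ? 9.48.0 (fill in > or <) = <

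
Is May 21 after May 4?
Yes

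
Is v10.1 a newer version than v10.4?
No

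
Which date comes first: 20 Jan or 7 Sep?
20 Jan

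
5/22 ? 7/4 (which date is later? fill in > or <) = <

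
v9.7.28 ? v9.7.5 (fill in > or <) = >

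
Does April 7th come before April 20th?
Yes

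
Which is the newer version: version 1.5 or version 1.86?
version 1.86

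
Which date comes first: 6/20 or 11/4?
6/20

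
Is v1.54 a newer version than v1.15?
Yes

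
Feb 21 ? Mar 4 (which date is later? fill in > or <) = <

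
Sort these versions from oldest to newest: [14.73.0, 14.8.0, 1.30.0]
[1.30.0, 14.8.0, 14.73.0]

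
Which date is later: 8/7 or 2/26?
8/7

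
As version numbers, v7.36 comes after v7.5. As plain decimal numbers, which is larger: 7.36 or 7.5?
7.5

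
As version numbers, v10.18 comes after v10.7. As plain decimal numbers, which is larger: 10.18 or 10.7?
10.7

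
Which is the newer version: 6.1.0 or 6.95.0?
6.95.0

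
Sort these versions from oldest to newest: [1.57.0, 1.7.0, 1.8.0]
[1.7.0, 1.8.0, 1.57.0]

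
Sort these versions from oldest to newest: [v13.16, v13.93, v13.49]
[v13.16, v13.49, v13.93]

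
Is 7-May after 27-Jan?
Yes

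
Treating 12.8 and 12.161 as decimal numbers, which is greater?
12.8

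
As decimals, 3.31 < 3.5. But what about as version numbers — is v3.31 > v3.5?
True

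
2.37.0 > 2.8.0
True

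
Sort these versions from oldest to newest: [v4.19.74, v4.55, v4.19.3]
[v4.19.3, v4.19.74, v4.55]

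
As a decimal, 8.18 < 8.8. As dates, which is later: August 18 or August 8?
August 18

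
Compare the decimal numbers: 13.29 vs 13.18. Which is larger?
13.29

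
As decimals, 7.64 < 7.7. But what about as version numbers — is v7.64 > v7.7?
True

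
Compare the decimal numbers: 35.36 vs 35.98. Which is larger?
35.98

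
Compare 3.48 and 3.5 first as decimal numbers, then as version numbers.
As decimals: 3.48 < 3.5. As versions: v3.48 > v3.5 (minor version 48 > 5).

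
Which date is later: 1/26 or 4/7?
4/7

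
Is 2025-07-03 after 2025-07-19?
No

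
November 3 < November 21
True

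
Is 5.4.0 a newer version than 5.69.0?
No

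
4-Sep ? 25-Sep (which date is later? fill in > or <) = <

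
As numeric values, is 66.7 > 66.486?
True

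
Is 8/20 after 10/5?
No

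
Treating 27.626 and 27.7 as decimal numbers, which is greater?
27.7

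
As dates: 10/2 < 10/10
True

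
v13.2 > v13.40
False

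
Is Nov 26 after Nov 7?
Yes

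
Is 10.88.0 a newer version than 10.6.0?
Yes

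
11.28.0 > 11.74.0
False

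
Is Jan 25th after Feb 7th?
No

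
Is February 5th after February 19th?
No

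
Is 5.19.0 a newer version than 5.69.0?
No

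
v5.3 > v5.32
False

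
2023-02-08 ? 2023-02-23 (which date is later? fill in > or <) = <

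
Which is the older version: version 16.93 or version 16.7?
version 16.7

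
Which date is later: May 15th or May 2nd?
May 15th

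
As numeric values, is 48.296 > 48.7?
False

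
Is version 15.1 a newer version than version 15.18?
No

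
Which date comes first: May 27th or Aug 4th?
May 27th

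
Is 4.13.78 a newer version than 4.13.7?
Yes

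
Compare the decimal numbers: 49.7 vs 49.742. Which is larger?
49.742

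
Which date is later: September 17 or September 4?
September 17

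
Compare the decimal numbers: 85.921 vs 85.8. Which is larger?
85.921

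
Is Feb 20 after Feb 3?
Yes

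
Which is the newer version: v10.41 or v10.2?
v10.41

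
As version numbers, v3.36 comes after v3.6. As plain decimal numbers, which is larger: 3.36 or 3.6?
3.6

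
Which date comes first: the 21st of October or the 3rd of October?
the 3rd of October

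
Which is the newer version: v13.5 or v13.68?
v13.68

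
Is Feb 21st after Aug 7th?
No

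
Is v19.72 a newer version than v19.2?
Yes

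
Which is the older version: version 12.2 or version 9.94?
version 9.94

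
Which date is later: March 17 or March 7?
March 17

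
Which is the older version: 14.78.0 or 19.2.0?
14.78.0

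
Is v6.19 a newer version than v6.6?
Yes. Version numbers are compared segment by segment as integers, not as decimals: minor version 19 > 6, so v6.19 > v6.6 (even though the decimal 6.19 < 6.6).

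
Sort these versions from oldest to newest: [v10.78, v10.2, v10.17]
[v10.2, v10.17, v10.78]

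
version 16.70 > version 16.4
True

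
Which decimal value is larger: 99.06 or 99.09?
99.09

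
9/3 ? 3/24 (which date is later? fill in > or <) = >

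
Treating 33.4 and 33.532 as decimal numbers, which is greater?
33.532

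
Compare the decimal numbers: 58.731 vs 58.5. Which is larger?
58.731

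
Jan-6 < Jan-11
True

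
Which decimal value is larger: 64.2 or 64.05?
64.2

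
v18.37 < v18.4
False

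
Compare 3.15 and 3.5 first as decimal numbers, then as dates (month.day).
As decimals: 3.15 < 3.5. As dates: 3/15 is later than 3/5 (day 15 > day 5).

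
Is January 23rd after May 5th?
No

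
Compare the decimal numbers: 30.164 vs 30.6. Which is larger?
30.6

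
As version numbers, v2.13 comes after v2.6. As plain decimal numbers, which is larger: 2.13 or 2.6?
2.6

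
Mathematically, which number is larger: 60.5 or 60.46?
60.5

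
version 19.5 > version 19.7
False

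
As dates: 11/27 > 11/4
True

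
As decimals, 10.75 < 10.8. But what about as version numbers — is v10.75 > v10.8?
True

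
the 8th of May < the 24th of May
True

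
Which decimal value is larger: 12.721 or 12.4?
12.721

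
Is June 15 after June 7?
Yes. Day 15 comes after day 7 in June — this is a date comparison, not a decimal one (the decimal 6.15 would be smaller than 6.7).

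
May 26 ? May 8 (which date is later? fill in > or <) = >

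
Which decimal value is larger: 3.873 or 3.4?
3.873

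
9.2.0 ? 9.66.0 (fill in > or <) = <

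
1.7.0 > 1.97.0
False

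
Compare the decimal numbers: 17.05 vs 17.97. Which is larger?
17.97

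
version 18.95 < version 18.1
False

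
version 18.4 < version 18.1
False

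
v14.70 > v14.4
True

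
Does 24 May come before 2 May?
No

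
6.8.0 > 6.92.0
False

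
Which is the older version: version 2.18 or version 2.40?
version 2.18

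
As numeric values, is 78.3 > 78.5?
False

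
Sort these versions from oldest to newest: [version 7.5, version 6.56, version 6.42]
[version 6.42, version 6.56, version 7.5]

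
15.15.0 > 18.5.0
False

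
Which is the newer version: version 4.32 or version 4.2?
version 4.32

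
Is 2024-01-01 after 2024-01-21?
No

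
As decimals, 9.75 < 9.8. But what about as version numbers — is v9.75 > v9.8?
True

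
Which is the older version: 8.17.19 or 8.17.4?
8.17.4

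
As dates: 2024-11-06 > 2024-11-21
False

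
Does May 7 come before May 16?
Yes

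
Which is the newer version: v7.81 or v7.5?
v7.81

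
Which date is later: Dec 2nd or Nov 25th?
Dec 2nd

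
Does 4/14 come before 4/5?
No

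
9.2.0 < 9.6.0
True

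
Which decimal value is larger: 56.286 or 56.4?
56.4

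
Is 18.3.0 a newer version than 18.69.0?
No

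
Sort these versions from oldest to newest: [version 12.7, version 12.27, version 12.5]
[version 12.5, version 12.7, version 12.27]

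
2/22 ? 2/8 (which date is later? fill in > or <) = >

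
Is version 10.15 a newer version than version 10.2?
Yes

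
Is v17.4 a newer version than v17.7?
No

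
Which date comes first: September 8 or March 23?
March 23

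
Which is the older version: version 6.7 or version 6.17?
version 6.7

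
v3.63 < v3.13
False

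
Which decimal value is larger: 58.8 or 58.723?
58.8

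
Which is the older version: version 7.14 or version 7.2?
version 7.2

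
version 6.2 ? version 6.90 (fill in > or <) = <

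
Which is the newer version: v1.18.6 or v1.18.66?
v1.18.66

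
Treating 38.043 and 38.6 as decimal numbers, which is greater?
38.6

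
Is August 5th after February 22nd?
Yes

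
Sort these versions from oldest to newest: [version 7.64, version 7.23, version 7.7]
[version 7.7, version 7.23, version 7.64]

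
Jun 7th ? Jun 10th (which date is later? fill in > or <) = <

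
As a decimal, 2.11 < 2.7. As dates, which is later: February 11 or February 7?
February 11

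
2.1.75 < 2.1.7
False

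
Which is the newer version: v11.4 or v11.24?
v11.24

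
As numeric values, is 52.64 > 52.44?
True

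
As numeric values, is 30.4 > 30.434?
False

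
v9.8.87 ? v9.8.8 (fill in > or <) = >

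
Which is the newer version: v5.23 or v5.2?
v5.23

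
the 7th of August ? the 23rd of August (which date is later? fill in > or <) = <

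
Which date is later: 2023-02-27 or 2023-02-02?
2023-02-27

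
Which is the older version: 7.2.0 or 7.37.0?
7.2.0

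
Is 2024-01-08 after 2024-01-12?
No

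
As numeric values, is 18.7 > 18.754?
False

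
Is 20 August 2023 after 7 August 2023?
Yes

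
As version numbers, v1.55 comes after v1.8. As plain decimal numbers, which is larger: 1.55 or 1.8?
1.8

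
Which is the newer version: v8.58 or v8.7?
v8.58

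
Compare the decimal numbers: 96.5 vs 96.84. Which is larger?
96.84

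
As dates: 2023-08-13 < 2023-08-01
False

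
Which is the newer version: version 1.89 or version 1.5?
version 1.89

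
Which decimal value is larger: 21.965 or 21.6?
21.965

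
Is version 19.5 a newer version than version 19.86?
No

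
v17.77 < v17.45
False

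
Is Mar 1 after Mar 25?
No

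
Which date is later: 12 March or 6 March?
12 March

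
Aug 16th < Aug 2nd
False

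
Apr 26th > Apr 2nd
True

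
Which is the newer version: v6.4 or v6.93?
v6.93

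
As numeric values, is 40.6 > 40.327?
True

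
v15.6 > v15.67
False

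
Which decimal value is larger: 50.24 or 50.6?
50.6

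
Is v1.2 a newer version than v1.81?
No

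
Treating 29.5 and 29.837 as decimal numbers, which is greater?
29.837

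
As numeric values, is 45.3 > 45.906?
False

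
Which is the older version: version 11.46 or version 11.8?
version 11.8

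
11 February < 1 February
False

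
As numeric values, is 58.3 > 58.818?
False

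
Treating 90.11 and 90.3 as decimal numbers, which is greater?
90.3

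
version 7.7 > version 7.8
False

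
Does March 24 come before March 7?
No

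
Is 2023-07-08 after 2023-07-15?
No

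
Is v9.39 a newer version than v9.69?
No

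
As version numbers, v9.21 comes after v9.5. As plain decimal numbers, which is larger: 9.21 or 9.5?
9.5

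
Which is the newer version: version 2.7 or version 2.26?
version 2.26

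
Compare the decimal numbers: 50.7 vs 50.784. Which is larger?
50.784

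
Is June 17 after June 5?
Yes. Day 17 comes after day 5 in June — this is a date comparison, not a decimal one (the decimal 6.17 would be smaller than 6.5).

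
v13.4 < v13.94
True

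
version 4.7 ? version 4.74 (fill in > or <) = <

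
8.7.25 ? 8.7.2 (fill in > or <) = >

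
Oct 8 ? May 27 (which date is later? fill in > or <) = >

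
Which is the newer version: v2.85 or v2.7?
v2.85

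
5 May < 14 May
True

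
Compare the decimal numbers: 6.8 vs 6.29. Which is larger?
6.8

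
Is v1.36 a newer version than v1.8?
Yes. Version numbers are compared segment by segment as integers, not as decimals: minor version 36 > 8, so v1.36 > v1.8 (even though the decimal 1.36 < 1.8).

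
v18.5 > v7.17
True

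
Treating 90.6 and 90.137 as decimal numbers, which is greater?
90.6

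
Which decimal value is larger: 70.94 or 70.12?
70.94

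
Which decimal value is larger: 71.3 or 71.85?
71.85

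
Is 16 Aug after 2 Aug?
Yes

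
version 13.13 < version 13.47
True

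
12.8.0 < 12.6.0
False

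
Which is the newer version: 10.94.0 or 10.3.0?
10.94.0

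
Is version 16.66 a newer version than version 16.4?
Yes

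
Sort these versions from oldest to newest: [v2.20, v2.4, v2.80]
[v2.4, v2.20, v2.80]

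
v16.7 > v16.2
True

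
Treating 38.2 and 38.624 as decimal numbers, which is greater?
38.624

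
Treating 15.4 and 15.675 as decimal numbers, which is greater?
15.675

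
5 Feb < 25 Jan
False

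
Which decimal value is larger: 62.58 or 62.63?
62.63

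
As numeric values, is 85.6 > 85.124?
True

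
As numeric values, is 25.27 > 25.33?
False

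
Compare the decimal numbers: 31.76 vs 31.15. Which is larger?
31.76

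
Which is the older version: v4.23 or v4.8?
v4.8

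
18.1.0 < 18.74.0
True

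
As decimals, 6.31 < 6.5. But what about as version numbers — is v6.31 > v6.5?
True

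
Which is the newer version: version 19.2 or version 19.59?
version 19.59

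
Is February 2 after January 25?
Yes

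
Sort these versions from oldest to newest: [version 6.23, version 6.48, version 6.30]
[version 6.23, version 6.30, version 6.48]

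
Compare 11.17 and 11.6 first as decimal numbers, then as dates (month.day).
As decimals: 11.17 < 11.6. As dates: 11/17 is later than 11/6 (day 17 > day 6).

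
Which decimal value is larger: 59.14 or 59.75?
59.75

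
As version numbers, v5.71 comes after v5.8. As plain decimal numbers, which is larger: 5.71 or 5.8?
5.8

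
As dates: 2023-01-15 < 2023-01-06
False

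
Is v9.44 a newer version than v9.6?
Yes. Version numbers are compared segment by segment as integers, not as decimals: minor version 44 > 6, so v9.44 > v9.6 (even though the decimal 9.44 < 9.6).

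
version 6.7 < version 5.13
False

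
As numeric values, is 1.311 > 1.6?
False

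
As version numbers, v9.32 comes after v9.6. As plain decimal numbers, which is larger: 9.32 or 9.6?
9.6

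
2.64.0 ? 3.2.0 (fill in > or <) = <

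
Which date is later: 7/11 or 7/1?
7/11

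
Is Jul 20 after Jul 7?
Yes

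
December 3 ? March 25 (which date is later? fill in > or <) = >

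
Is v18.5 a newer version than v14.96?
Yes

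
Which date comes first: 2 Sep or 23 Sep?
2 Sep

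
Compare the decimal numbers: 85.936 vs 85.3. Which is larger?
85.936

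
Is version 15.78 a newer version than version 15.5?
Yes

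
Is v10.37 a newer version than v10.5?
Yes. Version numbers are compared segment by segment as integers, not as decimals: minor version 37 > 5, so v10.37 > v10.5 (even though the decimal 10.37 < 10.5).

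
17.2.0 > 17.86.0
False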